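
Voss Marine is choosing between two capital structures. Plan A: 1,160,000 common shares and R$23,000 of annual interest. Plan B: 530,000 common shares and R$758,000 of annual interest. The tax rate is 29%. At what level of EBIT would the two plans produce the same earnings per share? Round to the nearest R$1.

At indifference, (EBIT − 23,000)(1 − t)/1,160,000 = (EBIT − 758,000)(1 − t)/530,000.
Cancelling (1 − t) and cross-multiplying: 530,000·(EBIT − 23,000) = 1,160,000·(EBIT − 758,000).
Solving, EBIT = (758,000·1,160,000 − 23,000·530,000) / (1,160,000 − 530,000) = 867,090,000,000 / 630,000 = 1,376,333.33.

R$1,376,333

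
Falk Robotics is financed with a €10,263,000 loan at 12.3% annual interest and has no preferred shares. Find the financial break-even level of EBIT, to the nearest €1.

Annual interest = 12.3% × €10,263,000 = €1,262,349.00.
With no preferred dividends, EPS = 0 when EBIT exactly covers interest, so the financial break-even EBIT is €1,262,349.00.

€1,262,349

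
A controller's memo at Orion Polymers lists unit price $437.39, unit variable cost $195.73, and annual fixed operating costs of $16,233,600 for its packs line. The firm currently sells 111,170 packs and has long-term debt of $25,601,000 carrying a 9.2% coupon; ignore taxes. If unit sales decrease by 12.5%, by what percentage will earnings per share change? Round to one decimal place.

-40.6%

At 111,170 units, contribution = 111,170 × $241.66 = $26,865,342.20.
Operating income = contribution − fixed costs = $26,865,342.20 − $16,233,600 = $10,631,742.20.
Interest = $2,355,292.00, so EBIT − I = $8,276,450.20.
DCL = total CM / (EBIT − I) = $26,865,342.20 / $8,276,450.20 = 3.2460.
EPS therefore changes by 3.2460 × (-12.5%) = -40.6%.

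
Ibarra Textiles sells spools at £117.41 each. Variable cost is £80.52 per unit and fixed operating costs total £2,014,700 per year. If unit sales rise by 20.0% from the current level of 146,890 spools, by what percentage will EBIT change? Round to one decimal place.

Contribution at this volume is 146,890 × £36.89 = £5,418,772.10.
EBIT = £5,418,772.10 − £2,014,700 = £3,404,072.10.
DOL = contribution ÷ EBIT = £5,418,772.10 ÷ £3,404,072.10 = 1.5918.
So EBIT moves 1.5918 × (+20.0%) = +31.8%.

+31.8%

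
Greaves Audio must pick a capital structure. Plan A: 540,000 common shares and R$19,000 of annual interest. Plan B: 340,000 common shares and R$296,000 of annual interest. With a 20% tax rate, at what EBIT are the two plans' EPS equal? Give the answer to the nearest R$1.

R$766,900

Set EPS_A = EPS_B: (EBIT − R$19,000)(1 − 0.20) ÷ 540,000 = (EBIT − R$296,000)(1 − 0.20) ÷ 340,000.
Cancelling (1 − t) and cross-multiplying: 340,000·(EBIT − 19,000) = 540,000·(EBIT − 296,000).
EBIT × (540,000 − 340,000) = 296,000 × 540,000 − 19,000 × 340,000 = 153,380,000,000, so EBIT = 153,380,000,000 ÷ 200,000 = 766,900.00.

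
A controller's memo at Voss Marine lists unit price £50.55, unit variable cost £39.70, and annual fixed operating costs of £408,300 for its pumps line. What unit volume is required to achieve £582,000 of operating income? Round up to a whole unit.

Unit CM = price − variable cost = £50.55 − £39.70 = £10.85.
Units = (FC + target) / CM = (£408,300 + £582,000) / £10.85 = 91,271.89, so 91,272 pumps.

91,272 pumps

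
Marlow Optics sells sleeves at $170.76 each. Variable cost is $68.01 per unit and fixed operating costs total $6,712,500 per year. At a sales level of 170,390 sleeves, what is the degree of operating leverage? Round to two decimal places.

Total contribution margin = 170,390 × $102.75 = $17,507,572.50.
EBIT = $17,507,572.50 − $6,712,500 = $10,795,072.50.
Degree of operating leverage = $17,507,572.50 / $10,795,072.50 = 1.6218.

1.62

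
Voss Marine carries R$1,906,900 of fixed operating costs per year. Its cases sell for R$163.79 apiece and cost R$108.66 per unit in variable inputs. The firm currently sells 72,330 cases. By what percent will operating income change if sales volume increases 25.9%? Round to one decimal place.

+49.6%

Total contribution margin = 72,330 × R$55.13 = R$3,987,552.90.
EBIT = R$3,987,552.90 − R$1,906,900 = R$2,080,652.90.
So DOL = total CM / EBIT = R$3,987,552.90 / R$2,080,652.90 = 1.9165.
So EBIT moves 1.9165 × (+25.9%) = +49.6%.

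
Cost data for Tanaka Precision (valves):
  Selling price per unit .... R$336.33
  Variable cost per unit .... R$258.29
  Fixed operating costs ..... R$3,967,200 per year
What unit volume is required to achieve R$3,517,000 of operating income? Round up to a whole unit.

Contribution margin per unit = R$336.33 − R$258.29 = R$78.04.
Need Q such that Q × R$78.04 − R$3,967,200 = R$3,517,000, i.e. Q = R$7,484,200 / R$78.04 = 95,902.10 → 95,903.

95,903 valves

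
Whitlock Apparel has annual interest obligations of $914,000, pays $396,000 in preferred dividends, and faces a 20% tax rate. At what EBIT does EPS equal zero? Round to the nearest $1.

Preferred dividends are paid after tax, so their pre-tax equivalent is $396,000 ÷ (1 − 0.20) = $495,000.00.
EPS = 0 when EBIT covers interest plus the pre-tax preferred burden: $914,000 + $495,000.00 = $1,409,000.00.

$1,409,000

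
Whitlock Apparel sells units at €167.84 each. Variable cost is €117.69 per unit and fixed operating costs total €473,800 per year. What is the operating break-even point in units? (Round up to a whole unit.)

Unit CM = price − variable cost = €167.84 − €117.69 = €50.15.
Break-even Q = €473,800 / €50.15 = 9,447.66 → 9,448 units.

9,448 units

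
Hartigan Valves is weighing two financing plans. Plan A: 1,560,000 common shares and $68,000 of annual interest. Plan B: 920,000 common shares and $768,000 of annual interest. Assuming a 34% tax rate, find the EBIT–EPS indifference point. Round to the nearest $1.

$1,774,250

At indifference, (EBIT − 68,000)(1 − t)/1,560,000 = (EBIT − 768,000)(1 − t)/920,000.
The (1 − t) factor cancels: (EBIT − 68,000) × 920,000 = (EBIT − 768,000) × 1,560,000.
EBIT × (1,560,000 − 920,000) = 768,000 × 1,560,000 − 68,000 × 920,000 = 1,135,520,000,000, so EBIT = 1,135,520,000,000 ÷ 640,000 = 1,774,250.00.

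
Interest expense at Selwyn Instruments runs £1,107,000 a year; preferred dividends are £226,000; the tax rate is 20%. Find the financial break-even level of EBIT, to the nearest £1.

£1,389,500

Grossing the preferred dividend up to pre-tax terms: £226,000 / (1 − 0.20) = £282,500.00.
EPS = 0 when EBIT covers interest plus the pre-tax preferred burden: £1,107,000 + £282,500.00 = £1,389,500.00.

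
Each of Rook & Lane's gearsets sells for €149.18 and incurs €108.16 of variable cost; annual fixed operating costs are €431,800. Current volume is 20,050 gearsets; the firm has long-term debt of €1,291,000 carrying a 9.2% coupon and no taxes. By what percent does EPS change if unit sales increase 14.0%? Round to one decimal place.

Contribution at this volume is 20,050 × €41.02 = €822,451.00.
Subtracting fixed costs: EBIT = €822,451.00 − €431,800 = €390,651.00.
After interest of €118,772.00, pre-tax earnings = €271,879.00.
DCL = total CM / (EBIT − I) = €822,451.00 / €271,879.00 = 3.0251.
EPS therefore changes by 3.0251 × (+14.0%) = +42.4%.

+42.4%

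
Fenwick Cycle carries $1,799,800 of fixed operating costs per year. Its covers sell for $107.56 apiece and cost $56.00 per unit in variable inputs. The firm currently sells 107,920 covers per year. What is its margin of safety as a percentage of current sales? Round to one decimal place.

Contribution margin per unit = $107.56 − $56.00 = $51.56. Break-even units = $1,799,800 ÷ $51.56 = 34,906.90; break-even revenue = 34,906.90 × $107.56 = $3,754,586.66.
Current sales = 107,920 × $107.56 = $11,607,875.20.
Margin of safety = ($11,607,875.20 − $3,754,586.66) ÷ $11,607,875.20 = 67.7%.

67.7%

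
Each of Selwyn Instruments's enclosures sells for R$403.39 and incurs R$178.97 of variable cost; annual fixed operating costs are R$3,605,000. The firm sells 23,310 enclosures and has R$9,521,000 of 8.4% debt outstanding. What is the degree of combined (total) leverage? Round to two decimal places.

6.33

Total contribution margin = 23,310 × R$224.42 = R$5,231,230.20.
Subtracting fixed costs: EBIT = R$5,231,230.20 − R$3,605,000 = R$1,626,230.20. Interest = R$799,764.00.
DOL = R$5,231,230.20 ÷ R$1,626,230.20 = 3.2168; DFL = R$1,626,230.20 ÷ R$826,466.20 = 1.9677.
Combined leverage = 3.2168 × 1.9677 = 6.3297.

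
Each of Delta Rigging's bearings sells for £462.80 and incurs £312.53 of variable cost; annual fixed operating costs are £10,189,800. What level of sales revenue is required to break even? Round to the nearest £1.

£31,382,441

CM per unit = £462.80 − £312.53 = £150.27; CM ratio = £150.27 / £462.80 = 0.3247.
Break-even sales = FC ÷ CM ratio = £10,189,800 × £462.80 / £150.27 = £31,382,441.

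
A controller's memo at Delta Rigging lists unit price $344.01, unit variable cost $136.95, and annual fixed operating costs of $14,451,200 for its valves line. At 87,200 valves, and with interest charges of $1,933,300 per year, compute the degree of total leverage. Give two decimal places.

Total contribution margin = 87,200 × $207.06 = $18,055,632.00.
Operating income = contribution − fixed costs = $18,055,632.00 − $14,451,200 = $3,604,432.00. Interest = $1,933,300.00, so EBIT − I = $1,671,132.00.
Degree of total leverage = total CM / (EBIT − interest) = $18,055,632.00 / $1,671,132.00 = 10.8044.

10.80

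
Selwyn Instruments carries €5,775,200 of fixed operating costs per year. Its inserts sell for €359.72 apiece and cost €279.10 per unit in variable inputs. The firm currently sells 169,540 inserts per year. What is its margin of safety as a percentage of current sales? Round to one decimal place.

57.7%

Each unit contributes €359.72 − €279.10 = €80.62. Break-even units = €5,775,200 ÷ €80.62 = 71,634.83; break-even revenue = 71,634.83 × €359.72 = €25,768,481.07.
Actual sales revenue = 169,540 × €359.72 = €60,986,928.80.
Margin of safety = (€60,986,928.80 − €25,768,481.07) ÷ €60,986,928.80 = 57.7%.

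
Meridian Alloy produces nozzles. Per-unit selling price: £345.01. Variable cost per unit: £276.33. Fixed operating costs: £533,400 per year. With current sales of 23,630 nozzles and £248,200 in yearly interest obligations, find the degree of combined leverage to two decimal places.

1.93

Contribution at this volume is 23,630 × £68.68 = £1,622,908.40.
Subtracting fixed costs: EBIT = £1,622,908.40 − £533,400 = £1,089,508.40. Interest = £248,200.00.
DOL = £1,622,908.40 ÷ £1,089,508.40 = 1.4896; DFL = £1,089,508.40 ÷ £841,308.40 = 1.2950.
DCL = DOL × DFL = 1.4896 × 1.2950 = 1.9290.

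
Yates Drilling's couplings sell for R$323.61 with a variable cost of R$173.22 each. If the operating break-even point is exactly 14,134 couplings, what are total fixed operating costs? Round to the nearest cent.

R$2,125,612.26

Contribution margin per unit = R$323.61 − R$173.22 = R$150.39.
Since BE = FC / CM, FC = 14,134 × R$150.39 = R$2,125,612.26.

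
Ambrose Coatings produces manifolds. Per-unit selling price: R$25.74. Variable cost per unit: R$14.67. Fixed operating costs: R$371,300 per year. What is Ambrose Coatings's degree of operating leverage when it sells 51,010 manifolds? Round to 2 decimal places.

2.92

Contribution at this volume is 51,010 × R$11.07 = R$564,680.70.
EBIT = R$564,680.70 − R$371,300 = R$193,380.70.
DOL = contribution ÷ EBIT = R$564,680.70 ÷ R$193,380.70 = 2.9200.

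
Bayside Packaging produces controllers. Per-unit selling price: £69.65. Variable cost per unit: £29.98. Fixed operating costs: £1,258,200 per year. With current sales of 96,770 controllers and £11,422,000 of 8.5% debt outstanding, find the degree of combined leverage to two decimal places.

2.38

At 96,770 units, contribution = 96,770 × £39.67 = £3,838,865.90.
EBIT = £3,838,865.90 − £1,258,200 = £2,580,665.90. Interest = £970,870.00.
DOL = £3,838,865.90 ÷ £2,580,665.90 = 1.4875; DFL = £2,580,665.90 ÷ £1,609,795.90 = 1.6031.
DCL = DOL × DFL = 1.4875 × 1.6031 = 2.3846.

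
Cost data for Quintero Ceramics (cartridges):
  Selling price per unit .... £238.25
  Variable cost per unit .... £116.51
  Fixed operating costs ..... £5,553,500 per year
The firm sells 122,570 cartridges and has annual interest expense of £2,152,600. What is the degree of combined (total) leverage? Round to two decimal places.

Total contribution margin = 122,570 × £121.74 = £14,921,671.80.
Subtracting fixed costs: EBIT = £14,921,671.80 − £5,553,500 = £9,368,171.80. Interest = £2,152,600.00.
DOL = £14,921,671.80 ÷ £9,368,171.80 = 1.5928; DFL = £9,368,171.80 ÷ £7,215,571.80 = 1.2983.
Combined leverage = 1.5928 × 1.2983 = 2.0679.

2.07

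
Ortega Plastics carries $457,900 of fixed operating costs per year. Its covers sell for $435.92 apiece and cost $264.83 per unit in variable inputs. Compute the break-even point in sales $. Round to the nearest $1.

$1,166,683

CM per unit = $435.92 − $264.83 = $171.09; CM ratio = $171.09 / $435.92 = 0.3925.
Break-even revenue = fixed costs × price ÷ CM = $457,900 × $435.92 ÷ $171.09 = $1,166,683.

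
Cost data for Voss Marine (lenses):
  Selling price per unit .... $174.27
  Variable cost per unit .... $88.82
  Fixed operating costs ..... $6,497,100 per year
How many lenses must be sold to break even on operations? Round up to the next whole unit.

Unit CM = price − variable cost = $174.27 − $88.82 = $85.45.
Break-even Q = $6,497,100 / $85.45 = 76,033.94 → 76,034 lenses.

76,034 lenses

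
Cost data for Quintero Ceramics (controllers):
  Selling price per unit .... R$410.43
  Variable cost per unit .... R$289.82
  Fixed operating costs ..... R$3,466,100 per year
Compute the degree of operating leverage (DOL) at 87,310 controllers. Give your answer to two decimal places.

At 87,310 units, contribution = 87,310 × R$120.61 = R$10,530,459.10.
Operating income = contribution − fixed costs = R$10,530,459.10 − R$3,466,100 = R$7,064,359.10.
DOL = contribution ÷ EBIT = R$10,530,459.10 ÷ R$7,064,359.10 = 1.4906.

1.49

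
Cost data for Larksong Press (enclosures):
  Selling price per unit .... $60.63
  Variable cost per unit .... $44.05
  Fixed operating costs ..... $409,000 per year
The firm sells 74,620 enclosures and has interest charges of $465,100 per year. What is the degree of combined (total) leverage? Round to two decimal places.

3.41

Total contribution margin = 74,620 × $16.58 = $1,237,199.60.
Subtracting fixed costs: EBIT = $1,237,199.60 − $409,000 = $828,199.60. Interest = $465,100.00.
DOL = $1,237,199.60 ÷ $828,199.60 = 1.4938; DFL = $828,199.60 ÷ $363,099.60 = 2.2809.
Combined leverage = 1.4938 × 2.2809 = 3.4072.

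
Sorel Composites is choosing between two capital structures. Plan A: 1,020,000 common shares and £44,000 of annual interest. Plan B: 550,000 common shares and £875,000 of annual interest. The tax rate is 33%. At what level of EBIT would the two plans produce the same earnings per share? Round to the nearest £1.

At indifference, (EBIT − 44,000)(1 − t)/1,020,000 = (EBIT − 875,000)(1 − t)/550,000.
Cancelling (1 − t) and cross-multiplying: 550,000·(EBIT − 44,000) = 1,020,000·(EBIT − 875,000).
EBIT × (1,020,000 − 550,000) = 875,000 × 1,020,000 − 44,000 × 550,000 = 868,300,000,000, so EBIT = 868,300,000,000 ÷ 470,000 = 1,847,446.81.

£1,847,447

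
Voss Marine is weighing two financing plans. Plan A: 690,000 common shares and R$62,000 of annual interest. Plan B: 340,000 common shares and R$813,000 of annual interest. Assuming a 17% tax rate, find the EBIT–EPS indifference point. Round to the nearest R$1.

R$1,542,543

Set EPS_A = EPS_B: (EBIT − R$62,000)(1 − 0.17) ÷ 690,000 = (EBIT − R$813,000)(1 − 0.17) ÷ 340,000.
The (1 − t) factor cancels: (EBIT − 62,000) × 340,000 = (EBIT − 813,000) × 690,000.
EBIT × (690,000 − 340,000) = 813,000 × 690,000 − 62,000 × 340,000 = 539,890,000,000, so EBIT = 539,890,000,000 ÷ 350,000 = 1,542,542.86.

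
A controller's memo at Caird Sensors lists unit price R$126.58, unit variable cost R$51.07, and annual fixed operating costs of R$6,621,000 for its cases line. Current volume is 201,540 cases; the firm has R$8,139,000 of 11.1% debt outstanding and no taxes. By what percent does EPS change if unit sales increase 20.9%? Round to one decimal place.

+41.3%

At 201,540 units, contribution = 201,540 × R$75.51 = R$15,218,285.40.
Subtracting fixed costs: EBIT = R$15,218,285.40 − R$6,621,000 = R$8,597,285.40.
After interest of R$903,429.00, pre-tax earnings = R$7,693,856.40.
Degree of combined leverage = contribution ÷ (EBIT − I) = R$15,218,285.40 ÷ R$7,693,856.40 = 1.9780.
EPS therefore changes by 1.9780 × (+20.9%) = +41.3%.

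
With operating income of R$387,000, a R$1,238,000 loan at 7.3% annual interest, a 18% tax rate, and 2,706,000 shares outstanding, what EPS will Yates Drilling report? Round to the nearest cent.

R$0.09

Interest = R$90,374.00, so EBT = R$387,000 − R$90,374.00 = R$296,626.00.
Net income = R$296,626.00 × (1 − 0.18) = R$243,233.32.
Per share: R$243,233.32 / 2,706,000 shares = R$0.09.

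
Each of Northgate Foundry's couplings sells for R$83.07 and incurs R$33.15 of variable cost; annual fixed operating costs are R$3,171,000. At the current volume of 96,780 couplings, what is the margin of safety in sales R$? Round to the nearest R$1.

R$2,762,772

Each unit contributes R$83.07 − R$33.15 = R$49.92. Break-even units = R$3,171,000 ÷ R$49.92 = 63,521.63; break-even revenue = 63,521.63 × R$83.07 = R$5,276,742.19.
Current sales = 96,780 × R$83.07 = R$8,039,514.60.
Margin of safety = R$8,039,514.60 − R$5,276,742.19 = R$2,762,772.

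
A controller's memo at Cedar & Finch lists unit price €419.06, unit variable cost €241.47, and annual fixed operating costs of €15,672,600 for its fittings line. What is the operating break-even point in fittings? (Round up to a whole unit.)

88,252 fittings

Each unit contributes €419.06 − €241.47 = €177.59.
Break-even Q = €15,672,600 / €177.59 = 88,251.59 → 88,252 fittings.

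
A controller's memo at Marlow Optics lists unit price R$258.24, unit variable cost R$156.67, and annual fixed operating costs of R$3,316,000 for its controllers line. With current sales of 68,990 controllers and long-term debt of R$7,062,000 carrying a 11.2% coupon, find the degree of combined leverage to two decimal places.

2.42

Contribution at this volume is 68,990 × R$101.57 = R$7,007,314.30.
EBIT = R$7,007,314.30 − R$3,316,000 = R$3,691,314.30. Interest = R$790,944.00.
DOL = R$7,007,314.30 ÷ R$3,691,314.30 = 1.8983; DFL = R$3,691,314.30 ÷ R$2,900,370.30 = 1.2727.
DCL = DOL × DFL = 1.8983 × 1.2727 = 2.4160.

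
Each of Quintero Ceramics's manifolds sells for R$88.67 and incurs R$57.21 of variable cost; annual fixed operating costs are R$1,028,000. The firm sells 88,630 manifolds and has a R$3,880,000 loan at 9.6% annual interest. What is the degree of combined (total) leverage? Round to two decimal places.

2.01

Total contribution margin = 88,630 × R$31.46 = R$2,788,299.80.
Operating income = contribution − fixed costs = R$2,788,299.80 − R$1,028,000 = R$1,760,299.80. Interest = R$372,480.00, so EBIT − I = R$1,387,819.80.
DCL = contribution ÷ (EBIT − I) = R$2,788,299.80 ÷ R$1,387,819.80 = 2.0091.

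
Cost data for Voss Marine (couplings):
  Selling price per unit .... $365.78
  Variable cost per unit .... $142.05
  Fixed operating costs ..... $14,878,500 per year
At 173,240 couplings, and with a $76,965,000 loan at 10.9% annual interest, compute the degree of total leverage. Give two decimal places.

2.50

At 173,240 units, contribution = 173,240 × $223.73 = $38,758,985.20.
Operating income = contribution − fixed costs = $38,758,985.20 − $14,878,500 = $23,880,485.20. Interest = $8,389,185.00, so EBIT − I = $15,491,300.20.
Degree of total leverage = total CM / (EBIT − interest) = $38,758,985.20 / $15,491,300.20 = 2.5020.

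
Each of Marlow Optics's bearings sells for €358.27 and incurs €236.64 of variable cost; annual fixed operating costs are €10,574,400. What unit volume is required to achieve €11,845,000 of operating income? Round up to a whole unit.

184,325 bearings

Unit CM = price − variable cost = €358.27 − €236.64 = €121.63.
Required volume = (fixed costs + target profit) ÷ CM = (€10,574,400 + €11,845,000) ÷ €121.63 = 184,324.59, so 184,325 bearings.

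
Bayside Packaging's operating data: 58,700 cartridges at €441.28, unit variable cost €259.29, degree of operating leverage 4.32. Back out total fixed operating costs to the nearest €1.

€8,209,940

Total contribution margin = 58,700 × €181.99 = €10,682,813.00.
Since DOL = CM ÷ EBIT, EBIT = €10,682,813.00 ÷ 4.32 = €2,472,873.38.
Fixed costs = CM − EBIT = €10,682,813.00 − €2,472,873.38 = €8,209,940.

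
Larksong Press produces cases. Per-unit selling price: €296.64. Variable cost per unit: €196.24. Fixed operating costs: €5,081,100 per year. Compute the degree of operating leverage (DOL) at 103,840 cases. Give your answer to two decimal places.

1.95

Total contribution margin = 103,840 × €100.40 = €10,425,536.00.
Operating income = contribution − fixed costs = €10,425,536.00 − €5,081,100 = €5,344,436.00.
Degree of operating leverage = €10,425,536.00 / €5,344,436.00 = 1.9507.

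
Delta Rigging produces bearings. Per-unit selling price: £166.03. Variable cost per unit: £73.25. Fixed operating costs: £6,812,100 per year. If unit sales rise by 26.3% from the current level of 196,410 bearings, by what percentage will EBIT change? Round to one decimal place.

+42.0%

Total contribution margin = 196,410 × £92.78 = £18,222,919.80.
Operating income = contribution − fixed costs = £18,222,919.80 − £6,812,100 = £11,410,819.80.
DOL = contribution ÷ EBIT = £18,222,919.80 ÷ £11,410,819.80 = 1.5970.
%ΔEBIT = DOL × %ΔSales = 1.5970 × +26.3% = +42.0%.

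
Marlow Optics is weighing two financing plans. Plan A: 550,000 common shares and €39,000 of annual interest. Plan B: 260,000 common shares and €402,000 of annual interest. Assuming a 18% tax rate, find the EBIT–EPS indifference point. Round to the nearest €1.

€727,448

Set EPS_A = EPS_B: (EBIT − €39,000)(1 − 0.18) ÷ 550,000 = (EBIT − €402,000)(1 − 0.18) ÷ 260,000.
Cancelling (1 − t) and cross-multiplying: 260,000·(EBIT − 39,000) = 550,000·(EBIT − 402,000).
Solving, EBIT = (402,000·550,000 − 39,000·260,000) / (550,000 − 260,000) = 210,960,000,000 / 290,000 = 727,448.28.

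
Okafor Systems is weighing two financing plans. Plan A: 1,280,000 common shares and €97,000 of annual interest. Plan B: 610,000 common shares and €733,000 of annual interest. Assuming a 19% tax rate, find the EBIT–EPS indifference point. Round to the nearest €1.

Set EPS_A = EPS_B: (EBIT − €97,000)(1 − 0.19) ÷ 1,280,000 = (EBIT − €733,000)(1 − 0.19) ÷ 610,000.
The (1 − t) factor cancels: (EBIT − 97,000) × 610,000 = (EBIT − 733,000) × 1,280,000.
Solving, EBIT = (733,000·1,280,000 − 97,000·610,000) / (1,280,000 − 610,000) = 879,070,000,000 / 670,000 = 1,312,044.78.

€1,312,045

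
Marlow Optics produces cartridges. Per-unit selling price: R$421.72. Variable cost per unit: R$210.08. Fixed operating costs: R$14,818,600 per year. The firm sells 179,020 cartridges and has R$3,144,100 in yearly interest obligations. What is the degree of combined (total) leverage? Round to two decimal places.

Total contribution margin = 179,020 × R$211.64 = R$37,887,792.80.
EBIT = R$37,887,792.80 − R$14,818,600 = R$23,069,192.80. Interest = R$3,144,100.00.
DOL = R$37,887,792.80 ÷ R$23,069,192.80 = 1.6424; DFL = R$23,069,192.80 ÷ R$19,925,092.80 = 1.1578.
Combined leverage = 1.6424 × 1.1578 = 1.9016.

1.90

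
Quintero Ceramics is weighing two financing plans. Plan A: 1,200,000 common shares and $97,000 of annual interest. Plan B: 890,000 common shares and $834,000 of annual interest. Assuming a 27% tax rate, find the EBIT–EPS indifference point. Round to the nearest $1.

Set EPS_A = EPS_B: (EBIT − $97,000)(1 − 0.27) ÷ 1,200,000 = (EBIT − $834,000)(1 − 0.27) ÷ 890,000.
The (1 − t) factor cancels: (EBIT − 97,000) × 890,000 = (EBIT − 834,000) × 1,200,000.
Solving, EBIT = (834,000·1,200,000 − 97,000·890,000) / (1,200,000 − 890,000) = 914,470,000,000 / 310,000 = 2,949,903.23.

$2,949,903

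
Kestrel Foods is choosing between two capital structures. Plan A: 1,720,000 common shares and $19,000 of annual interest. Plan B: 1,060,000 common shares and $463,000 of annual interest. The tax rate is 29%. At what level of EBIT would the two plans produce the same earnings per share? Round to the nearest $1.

Set EPS_A = EPS_B: (EBIT − $19,000)(1 − 0.29) ÷ 1,720,000 = (EBIT − $463,000)(1 − 0.29) ÷ 1,060,000.
Cancelling (1 − t) and cross-multiplying: 1,060,000·(EBIT − 19,000) = 1,720,000·(EBIT − 463,000).
Solving, EBIT = (463,000·1,720,000 − 19,000·1,060,000) / (1,720,000 − 1,060,000) = 776,220,000,000 / 660,000 = 1,176,090.91.

$1,176,091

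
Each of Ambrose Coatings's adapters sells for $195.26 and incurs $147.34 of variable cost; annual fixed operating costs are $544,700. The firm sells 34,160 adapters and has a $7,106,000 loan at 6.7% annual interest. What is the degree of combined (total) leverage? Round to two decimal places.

2.66

Contribution at this volume is 34,160 × $47.92 = $1,636,947.20.
EBIT = $1,636,947.20 − $544,700 = $1,092,247.20. Interest = $476,102.00, so EBIT − I = $616,145.20.
Degree of total leverage = total CM / (EBIT − interest) = $1,636,947.20 / $616,145.20 = 2.6568.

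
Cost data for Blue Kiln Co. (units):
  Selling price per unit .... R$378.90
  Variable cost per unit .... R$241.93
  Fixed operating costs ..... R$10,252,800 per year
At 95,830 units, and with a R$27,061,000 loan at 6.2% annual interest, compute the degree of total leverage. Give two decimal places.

At 95,830 units, contribution = 95,830 × R$136.97 = R$13,125,835.10.
EBIT = R$13,125,835.10 − R$10,252,800 = R$2,873,035.10. Interest = R$1,677,782.00, so EBIT − I = R$1,195,253.10.
Degree of total leverage = total CM / (EBIT − interest) = R$13,125,835.10 / R$1,195,253.10 = 10.9816.

10.98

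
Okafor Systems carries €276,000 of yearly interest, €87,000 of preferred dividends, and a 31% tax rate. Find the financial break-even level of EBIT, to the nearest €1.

€402,087

Grossing the preferred dividend up to pre-tax terms: €87,000 / (1 − 0.31) = €126,086.96.
EPS = 0 when EBIT covers interest plus the pre-tax preferred burden: €276,000 + €126,086.96 = €402,086.96.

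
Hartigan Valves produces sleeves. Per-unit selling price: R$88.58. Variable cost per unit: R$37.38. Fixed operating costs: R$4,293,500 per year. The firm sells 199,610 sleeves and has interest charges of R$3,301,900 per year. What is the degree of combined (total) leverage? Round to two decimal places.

At 199,610 units, contribution = 199,610 × R$51.20 = R$10,220,032.00.
Operating income = contribution − fixed costs = R$10,220,032.00 − R$4,293,500 = R$5,926,532.00. Interest = R$3,301,900.00.
DOL = R$10,220,032.00 ÷ R$5,926,532.00 = 1.7245; DFL = R$5,926,532.00 ÷ R$2,624,632.00 = 2.2580.
Combined leverage = 1.7245 × 2.2580 = 3.8939.

3.89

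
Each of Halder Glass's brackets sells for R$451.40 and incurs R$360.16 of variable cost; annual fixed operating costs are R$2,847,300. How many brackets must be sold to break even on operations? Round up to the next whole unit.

Unit CM = price − variable cost = R$451.40 − R$360.16 = R$91.24.
Break-even Q = R$2,847,300 / R$91.24 = 31,206.71 → 31,207 brackets.

31,207 brackets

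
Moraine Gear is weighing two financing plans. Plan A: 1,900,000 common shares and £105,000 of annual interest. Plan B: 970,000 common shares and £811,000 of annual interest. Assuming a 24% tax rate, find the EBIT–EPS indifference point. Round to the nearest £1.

£1,547,366

Set EPS_A = EPS_B: (EBIT − £105,000)(1 − 0.24) ÷ 1,900,000 = (EBIT − £811,000)(1 − 0.24) ÷ 970,000.
The (1 − t) factor cancels: (EBIT − 105,000) × 970,000 = (EBIT − 811,000) × 1,900,000.
EBIT × (1,900,000 − 970,000) = 811,000 × 1,900,000 − 105,000 × 970,000 = 1,439,050,000,000, so EBIT = 1,439,050,000,000 ÷ 930,000 = 1,547,365.59.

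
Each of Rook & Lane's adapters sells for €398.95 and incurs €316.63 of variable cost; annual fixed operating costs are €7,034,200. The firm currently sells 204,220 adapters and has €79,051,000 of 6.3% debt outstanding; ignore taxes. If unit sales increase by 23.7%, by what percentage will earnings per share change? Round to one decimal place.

Total contribution margin = 204,220 × €82.32 = €16,811,390.40.
Subtracting fixed costs: EBIT = €16,811,390.40 − €7,034,200 = €9,777,190.40.
After interest of €4,980,213.00, pre-tax earnings = €4,796,977.40.
Degree of combined leverage = contribution ÷ (EBIT − I) = €16,811,390.40 ÷ €4,796,977.40 = 3.5046.
EPS therefore changes by 3.5046 × (+23.7%) = +83.1%.

+83.1%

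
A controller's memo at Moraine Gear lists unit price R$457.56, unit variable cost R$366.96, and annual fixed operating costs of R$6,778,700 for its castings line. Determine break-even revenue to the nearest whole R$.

R$34,234,680

Contribution margin per unit = R$457.56 − R$366.96 = R$90.60, a CM ratio of R$90.60 ÷ R$457.56 = 0.1980.
Break-even sales = FC ÷ CM ratio = R$6,778,700 × R$457.56 / R$90.60 = R$34,234,680.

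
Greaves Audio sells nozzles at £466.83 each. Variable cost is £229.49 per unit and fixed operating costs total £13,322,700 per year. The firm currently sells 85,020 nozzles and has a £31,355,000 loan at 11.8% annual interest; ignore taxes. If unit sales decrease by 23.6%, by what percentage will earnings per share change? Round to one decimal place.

-150.9%

Total contribution margin = 85,020 × £237.34 = £20,178,646.80.
Operating income = contribution − fixed costs = £20,178,646.80 − £13,322,700 = £6,855,946.80.
Interest = £3,699,890.00, so EBIT − I = £3,156,056.80.
DCL = total CM / (EBIT − I) = £20,178,646.80 / £3,156,056.80 = 6.3936.
%ΔEPS = DCL × %ΔSales = 6.3936 × -23.6% = -150.9%.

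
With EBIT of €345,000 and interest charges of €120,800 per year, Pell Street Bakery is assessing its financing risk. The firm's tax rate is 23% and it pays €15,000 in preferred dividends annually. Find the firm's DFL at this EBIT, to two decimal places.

1.69

Interest = €120,800.00.
Preferred dividends grossed up pre-tax: €15,000 / (1 − 0.23) = €19,480.52.
DFL = EBIT ÷ [EBIT − I − D_p/(1−t)] = €345,000 ÷ [€345,000 − €120,800.00 − €19,480.52] = €345,000 ÷ €204,719.48 = 1.6852.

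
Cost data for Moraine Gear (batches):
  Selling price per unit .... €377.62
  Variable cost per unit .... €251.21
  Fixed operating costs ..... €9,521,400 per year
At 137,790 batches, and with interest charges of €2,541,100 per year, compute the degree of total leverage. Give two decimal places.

3.25

Total contribution margin = 137,790 × €126.41 = €17,418,033.90.
Subtracting fixed costs: EBIT = €17,418,033.90 − €9,521,400 = €7,896,633.90. Interest = €2,541,100.00.
DOL = €17,418,033.90 ÷ €7,896,633.90 = 2.2058; DFL = €7,896,633.90 ÷ €5,355,533.90 = 1.4745.
DCL = DOL × DFL = 2.2058 × 1.4745 = 3.2525.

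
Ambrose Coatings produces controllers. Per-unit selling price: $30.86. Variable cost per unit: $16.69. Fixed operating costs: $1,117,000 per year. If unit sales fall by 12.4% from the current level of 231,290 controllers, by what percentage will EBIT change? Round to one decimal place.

-18.8%

Contribution at this volume is 231,290 × $14.17 = $3,277,379.30.
Subtracting fixed costs: EBIT = $3,277,379.30 − $1,117,000 = $2,160,379.30.
Degree of operating leverage = $3,277,379.30 / $2,160,379.30 = 1.5170.
%ΔEBIT = DOL × %ΔSales = 1.5170 × -12.4% = -18.8%.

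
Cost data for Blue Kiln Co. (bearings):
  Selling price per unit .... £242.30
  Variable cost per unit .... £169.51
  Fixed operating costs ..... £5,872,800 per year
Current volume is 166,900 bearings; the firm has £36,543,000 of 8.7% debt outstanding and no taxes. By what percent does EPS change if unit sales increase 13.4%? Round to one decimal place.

At 166,900 units, contribution = 166,900 × £72.79 = £12,148,651.00.
Subtracting fixed costs: EBIT = £12,148,651.00 − £5,872,800 = £6,275,851.00.
Interest = £3,179,241.00, so EBIT − I = £3,096,610.00.
DCL = total CM / (EBIT − I) = £12,148,651.00 / £3,096,610.00 = 3.9232.
EPS therefore changes by 3.9232 × (+13.4%) = +52.6%.

+52.6%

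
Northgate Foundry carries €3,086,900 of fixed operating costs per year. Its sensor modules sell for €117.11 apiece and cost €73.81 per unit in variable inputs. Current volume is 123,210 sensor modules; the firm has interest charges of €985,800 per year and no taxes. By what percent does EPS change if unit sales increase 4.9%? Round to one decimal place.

Contribution at this volume is 123,210 × €43.30 = €5,334,993.00.
Subtracting fixed costs: EBIT = €5,334,993.00 − €3,086,900 = €2,248,093.00.
Interest = €985,800.00, so EBIT − I = €1,262,293.00.
DCL = total CM / (EBIT − I) = €5,334,993.00 / €1,262,293.00 = 4.2264.
%ΔEPS = DCL × %ΔSales = 4.2264 × +4.9% = +20.7%.

+20.7%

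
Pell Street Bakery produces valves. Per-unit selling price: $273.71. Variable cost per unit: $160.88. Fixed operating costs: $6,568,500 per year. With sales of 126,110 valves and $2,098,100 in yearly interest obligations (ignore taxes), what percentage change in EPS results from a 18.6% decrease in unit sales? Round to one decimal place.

-47.6%

Total contribution margin = 126,110 × $112.83 = $14,228,991.30.
Operating income = contribution − fixed costs = $14,228,991.30 − $6,568,500 = $7,660,491.30.
Interest = $2,098,100.00, so EBIT − I = $5,562,391.30.
Degree of combined leverage = contribution ÷ (EBIT − I) = $14,228,991.30 ÷ $5,562,391.30 = 2.5581.
%ΔEPS = DCL × %ΔSales = 2.5581 × -18.6% = -47.6%.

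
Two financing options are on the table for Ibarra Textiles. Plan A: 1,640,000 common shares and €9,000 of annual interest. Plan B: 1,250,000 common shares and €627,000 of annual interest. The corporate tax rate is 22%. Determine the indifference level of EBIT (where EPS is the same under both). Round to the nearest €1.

€2,607,769

Set EPS_A = EPS_B: (EBIT − €9,000)(1 − 0.22) ÷ 1,640,000 = (EBIT − €627,000)(1 − 0.22) ÷ 1,250,000.
Cancelling (1 − t) and cross-multiplying: 1,250,000·(EBIT − 9,000) = 1,640,000·(EBIT − 627,000).
EBIT × (1,640,000 − 1,250,000) = 627,000 × 1,640,000 − 9,000 × 1,250,000 = 1,017,030,000,000, so EBIT = 1,017,030,000,000 ÷ 390,000 = 2,607,769.23.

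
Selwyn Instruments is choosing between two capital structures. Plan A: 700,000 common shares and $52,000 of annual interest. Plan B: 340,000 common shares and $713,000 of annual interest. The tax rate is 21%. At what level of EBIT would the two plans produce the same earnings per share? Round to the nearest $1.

At indifference, (EBIT − 52,000)(1 − t)/700,000 = (EBIT − 713,000)(1 − t)/340,000.
The (1 − t) factor cancels: (EBIT − 52,000) × 340,000 = (EBIT − 713,000) × 700,000.
EBIT × (700,000 − 340,000) = 713,000 × 700,000 − 52,000 × 340,000 = 481,420,000,000, so EBIT = 481,420,000,000 ÷ 360,000 = 1,337,277.78.

$1,337,278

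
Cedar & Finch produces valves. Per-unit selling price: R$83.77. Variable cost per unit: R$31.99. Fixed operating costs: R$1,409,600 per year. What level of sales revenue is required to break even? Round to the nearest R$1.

Contribution margin per unit = R$83.77 − R$31.99 = R$51.78, a CM ratio of R$51.78 ÷ R$83.77 = 0.6181.
Break-even revenue = fixed costs × price ÷ CM = R$1,409,600 × R$83.77 ÷ R$51.78 = R$2,280,459.

R$2,280,459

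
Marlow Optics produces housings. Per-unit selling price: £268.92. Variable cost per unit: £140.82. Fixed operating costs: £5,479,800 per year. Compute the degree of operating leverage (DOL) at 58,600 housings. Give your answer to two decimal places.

3.70

At 58,600 units, contribution = 58,600 × £128.10 = £7,506,660.00.
Operating income = contribution − fixed costs = £7,506,660.00 − £5,479,800 = £2,026,860.00.
So DOL = total CM / EBIT = £7,506,660.00 / £2,026,860.00 = 3.7036.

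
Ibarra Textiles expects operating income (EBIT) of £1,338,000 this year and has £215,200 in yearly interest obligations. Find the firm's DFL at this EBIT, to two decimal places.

Interest = £215,200.00.
DFL = EBIT ÷ (EBIT − I) = £1,338,000 ÷ (£1,338,000 − £215,200.00) = £1,338,000 ÷ £1,122,800.00 = 1.1917.

1.19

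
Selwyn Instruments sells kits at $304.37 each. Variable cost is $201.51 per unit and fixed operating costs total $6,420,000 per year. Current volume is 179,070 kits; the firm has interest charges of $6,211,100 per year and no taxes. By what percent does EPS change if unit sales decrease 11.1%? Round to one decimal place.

-35.3%

At 179,070 units, contribution = 179,070 × $102.86 = $18,419,140.20.
Subtracting fixed costs: EBIT = $18,419,140.20 − $6,420,000 = $11,999,140.20.
Interest = $6,211,100.00, so EBIT − I = $5,788,040.20.
DCL = total CM / (EBIT − I) = $18,419,140.20 / $5,788,040.20 = 3.1823.
%ΔEPS = DCL × %ΔSales = 3.1823 × -11.1% = -35.3%.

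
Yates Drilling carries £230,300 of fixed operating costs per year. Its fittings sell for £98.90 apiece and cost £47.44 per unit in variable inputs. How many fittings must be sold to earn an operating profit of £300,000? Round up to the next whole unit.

Unit CM = price − variable cost = £98.90 − £47.44 = £51.46.
Required volume = (fixed costs + target profit) ÷ CM = (£230,300 + £300,000) ÷ £51.46 = 10,305.09, so 10,306 fittings.

10,306 fittings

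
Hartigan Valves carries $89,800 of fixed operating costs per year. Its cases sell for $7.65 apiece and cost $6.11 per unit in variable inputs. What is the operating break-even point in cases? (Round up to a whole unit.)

Each unit contributes $7.65 − $6.11 = $1.54.
Break-even Q = $89,800 / $1.54 = 58,311.69 → 58,312 cases.

58,312 cases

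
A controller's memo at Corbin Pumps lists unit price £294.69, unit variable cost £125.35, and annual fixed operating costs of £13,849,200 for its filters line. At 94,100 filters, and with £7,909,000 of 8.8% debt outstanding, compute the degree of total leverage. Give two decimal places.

11.47

At 94,100 units, contribution = 94,100 × £169.34 = £15,934,894.00.
Subtracting fixed costs: EBIT = £15,934,894.00 − £13,849,200 = £2,085,694.00. Interest = £695,992.00, so EBIT − I = £1,389,702.00.
DCL = contribution ÷ (EBIT − I) = £15,934,894.00 ÷ £1,389,702.00 = 11.4664.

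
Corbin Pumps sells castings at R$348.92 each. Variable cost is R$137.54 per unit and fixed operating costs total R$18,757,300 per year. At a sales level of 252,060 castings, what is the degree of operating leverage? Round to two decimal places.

Total contribution margin = 252,060 × R$211.38 = R$53,280,442.80.
EBIT = R$53,280,442.80 − R$18,757,300 = R$34,523,142.80.
So DOL = total CM / EBIT = R$53,280,442.80 / R$34,523,142.80 = 1.5433.

1.54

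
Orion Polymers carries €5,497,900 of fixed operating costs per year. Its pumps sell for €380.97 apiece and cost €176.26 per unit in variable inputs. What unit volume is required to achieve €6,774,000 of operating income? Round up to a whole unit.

59,948 pumps

Contribution margin per unit = €380.97 − €176.26 = €204.71.
Required volume = (fixed costs + target profit) ÷ CM = (€5,497,900 + €6,774,000) ÷ €204.71 = 59,947.73, so 59,948 pumps.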